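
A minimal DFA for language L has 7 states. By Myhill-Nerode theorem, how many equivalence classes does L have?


Myhill-Nerode theorem:
Number of equivalence classes = number of states in minimal DFA
Minimal DFA states = 7
Therefore equivalence classes = 7

7


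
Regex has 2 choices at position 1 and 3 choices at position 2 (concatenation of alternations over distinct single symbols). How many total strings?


First group: 2 alternatives
Second group: 3 alternatives
Concatenation: each choice from group 1 pairs with each from group 2
Total = 2 x 3 = 6

6


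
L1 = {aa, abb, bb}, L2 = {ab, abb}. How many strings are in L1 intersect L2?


L1 = {aa, abb, bb}
L2 = {ab, abb}
Checking each string in L1 against L2:
  'aa': in L2? No
  'abb': in L2? Yes
  'bb': in L2? No
Intersection = {abb}
|L1 ∩ L2| = 1

1


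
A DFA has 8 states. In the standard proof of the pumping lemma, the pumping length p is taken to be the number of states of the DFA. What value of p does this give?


Pumping lemma for regular languages (standard proof):
Take p = |Q|, the number of DFA states.
Any string of length >= |Q| passes through |Q|+1 states while reading its first |Q| symbols,
so by pigeonhole some state repeats, giving the loop that can be pumped.
Here |Q| = 8
Therefore the proof uses p = 8

8


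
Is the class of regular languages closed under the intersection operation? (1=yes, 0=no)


Regular languages are closed under:
- Union (DFA product construction)
- Intersection (DFA product construction)
- Complement (swap accept/reject states)
- Concatenation (NFA construction)
- Kleene star (NFA construction)
intersection is in this list
Therefore: closed

1


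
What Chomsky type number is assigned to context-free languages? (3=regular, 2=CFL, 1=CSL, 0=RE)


Chomsky hierarchy levels:
  Type 3: Regular (DFA/NFA/regex)
  Type 2: Context-free (PDA)
  Type 1: Context-sensitive
  Type 0: Recursively enumerable (TM)
'context-free' corresponds to Type 2

2


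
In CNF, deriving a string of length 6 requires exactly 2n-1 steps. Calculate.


Chomsky Normal Form derivation:
String length n = 6
Each step either:
  - Splits a nonterminal into two (n-1 such steps)
  - Converts a nonterminal to terminal (n such steps)
Total = (n-1) + n = 2n - 1
= 2(6) - 1
= 12 - 1
= 11

11


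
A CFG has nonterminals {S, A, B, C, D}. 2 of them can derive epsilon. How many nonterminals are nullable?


Nonterminals: {S, A, B, C, D}
A nonterminal is nullable if it can derive epsilon
Counting nullable nonterminals: 2
Total nullable = 2

2


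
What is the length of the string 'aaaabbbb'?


String: 'aaaabbbb'
Counting characters:
  'a' appears 4 time(s)
  'b' appears 4 time(s)
Total length = 4 + 4 = 8

8


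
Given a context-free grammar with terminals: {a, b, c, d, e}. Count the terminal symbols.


Terminal symbols: a, b, c, d, e
Counting each: a (#1), b (#2), c (#3), d (#4), e (#5)
Total = 5

5


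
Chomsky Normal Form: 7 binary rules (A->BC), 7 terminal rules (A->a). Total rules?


CNF allows two rule forms:
  A -> BC (binary): 7 rules
  A -> a (terminal): 7 rules
Total = 7 + 7 = 14

14


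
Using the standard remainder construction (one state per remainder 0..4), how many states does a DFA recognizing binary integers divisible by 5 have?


Divisibility by 5 is tracked via the remainder mod 5: 0, 1, ..., 4
The construction assigns one state to each remainder
Number of remainders = 5

5


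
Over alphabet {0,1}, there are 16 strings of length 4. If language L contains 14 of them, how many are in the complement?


Alphabet: {0,1}
String length: 4
Total strings of length 4 = 2^4 = 16
Strings in L = 14
Complement = total - |L|
= 16 - 14
= 2

2


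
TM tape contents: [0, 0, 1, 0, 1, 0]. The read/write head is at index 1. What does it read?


Tape: [0, 0, 1, 0, 1, 0]
Positions: 0 1 2 3 4 5
Values:    0 0 1 0 1 0
Head at position 1
tape[1] = 0

0


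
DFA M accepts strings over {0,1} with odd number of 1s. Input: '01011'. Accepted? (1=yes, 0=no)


DFA has 2 states: q_even (start, accept=no) and q_odd
Processing string '01011' character by character:
  Position 0: read '0', 1-count=0 -> q_even (no change)
  Position 1: read '1', 1-count=1 -> q_odd
  Position 2: read '0', 1-count=1 -> q_odd (no change)
  Position 3: read '1', 1-count=2 -> q_even
  Position 4: read '1', 1-count=3 -> q_odd
Final state: q_odd, total 1s = 3 (odd); the DFA requires an odd count -> accept

1


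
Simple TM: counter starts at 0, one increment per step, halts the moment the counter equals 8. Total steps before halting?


Counter starts at 0. Counting sequence:
  Step 1: counter = 1
  Step 2: counter = 2
  Step 3: counter = 3
  Step 4: counter = 4
  Step 5: counter = 5
  Step 6: counter = 6
  Step 7: counter = 7
  Step 8: counter = 8
Counter reached 8 -> halt
Total steps = 8

8


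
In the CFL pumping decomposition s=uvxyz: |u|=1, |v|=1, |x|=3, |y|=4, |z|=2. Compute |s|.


|s| = |u| + |v| + |x| + |y| + |z|
= 1 + 1 + 3 + 4 + 2
= 2 + 3 + 6
= 5 + 6
= 11

11


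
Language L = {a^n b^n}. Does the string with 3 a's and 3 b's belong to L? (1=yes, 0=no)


Language requires equal numbers of a's and b's
PDA pushes for each 'a', pops for each 'b'
Number of a's = 3
Number of b's = 3
3 == 3 -> Accept

1


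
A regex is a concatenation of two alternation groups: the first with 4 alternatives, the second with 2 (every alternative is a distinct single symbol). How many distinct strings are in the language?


First group: 4 alternatives
Second group: 2 alternatives
Concatenation: each choice from group 1 pairs with each from group 2
Total = 4 x 2 = 8

8


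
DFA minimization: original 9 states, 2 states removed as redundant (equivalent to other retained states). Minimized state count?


Original DFA: 9 states
Redundant states removed: 2
Minimized states = original - removed
= 9 - 2
= 7

7


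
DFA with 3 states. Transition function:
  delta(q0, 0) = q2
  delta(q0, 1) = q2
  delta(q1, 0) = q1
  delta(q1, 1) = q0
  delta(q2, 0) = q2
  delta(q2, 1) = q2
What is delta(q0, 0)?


Looking up transition function:
delta(q0, 0) in the table
Row: q0, Column: 0
Result: q2

q2


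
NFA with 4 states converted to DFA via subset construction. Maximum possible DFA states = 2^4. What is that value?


NFA has 4 states
Subset construction: each DFA state = subset of NFA states
Maximum subsets = 2^4
2^4 = 16

16


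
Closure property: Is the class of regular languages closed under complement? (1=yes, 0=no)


Regular languages are closed under all standard operations:
- Union: Yes (product construction)
- Intersection: Yes (product construction)
- Complement: Yes (swap accept/reject)
- Concatenation: Yes (NFA construction)
Operation: complement -> Closed

1


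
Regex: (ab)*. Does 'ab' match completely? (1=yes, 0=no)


Pattern: (ab)*
String: 'ab'
Pattern requires: zero or more repetitions of 'ab'
Pairs: ['ab']
All pairs are 'ab'? Yes
Result: 1

1


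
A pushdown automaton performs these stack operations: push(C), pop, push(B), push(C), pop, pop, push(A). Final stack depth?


Tracing stack operations:
  push(C) -> stack = [C], depth=1
  pop -> removed C, stack = [], depth=0
  push(B) -> stack = [B], depth=1
  push(C) -> stack = [B,C], depth=2
  pop -> removed C, stack = [B], depth=1
  pop -> removed B, stack = [], depth=0
  push(A) -> stack = [A], depth=1
Final depth = 1

1


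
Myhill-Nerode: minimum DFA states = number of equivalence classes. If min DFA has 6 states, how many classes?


Myhill-Nerode theorem:
Number of equivalence classes = number of states in minimal DFA
Minimal DFA states = 6
Therefore equivalence classes = 6

6


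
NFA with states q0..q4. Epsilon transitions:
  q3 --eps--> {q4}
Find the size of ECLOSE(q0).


Starting from q0
Initialize closure = {q0}
q0 has no outgoing epsilon transitions -> nothing to add
Final closure: {q0}
Size = 1

1


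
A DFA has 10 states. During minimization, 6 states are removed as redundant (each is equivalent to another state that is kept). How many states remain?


Original DFA: 10 states
Redundant states removed: 6
Minimized states = original - removed
= 10 - 6
= 4

4


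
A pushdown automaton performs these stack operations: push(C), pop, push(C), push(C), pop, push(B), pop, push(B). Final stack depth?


Tracing stack operations:
  push(C) -> stack = [C], depth=1
  pop -> removed C, stack = [], depth=0
  push(C) -> stack = [C], depth=1
  push(C) -> stack = [C,C], depth=2
  pop -> removed C, stack = [C], depth=1
  push(B) -> stack = [C,B], depth=2
  pop -> removed B, stack = [C], depth=1
  push(B) -> stack = [C,B], depth=2
Final depth = 2

2


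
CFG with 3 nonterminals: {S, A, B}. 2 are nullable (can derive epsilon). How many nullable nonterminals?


Nonterminals: {S, A, B}
A nonterminal is nullable if it can derive epsilon
Counting nullable nonterminals: 2
Total nullable = 2

2


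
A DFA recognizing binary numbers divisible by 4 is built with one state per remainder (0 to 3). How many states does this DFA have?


Divisibility by 4 is tracked via the remainder mod 4: 0, 1, ..., 3
The construction assigns one state to each remainder
Number of remainders = 4

4


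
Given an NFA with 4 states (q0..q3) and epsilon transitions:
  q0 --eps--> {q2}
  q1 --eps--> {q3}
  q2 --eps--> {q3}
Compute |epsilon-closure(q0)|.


Starting from q0
Initialize closure = {q0}
Follow epsilon from q0 -> add q2
Follow epsilon from q2 -> add q3
Final closure: {q0, q2, q3}
Size = 3

3


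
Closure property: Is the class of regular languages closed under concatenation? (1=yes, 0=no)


Regular languages are closed under all standard operations:
- Union: Yes (product construction)
- Intersection: Yes (product construction)
- Complement: Yes (swap accept/reject)
- Concatenation: Yes (NFA construction)
Operation: concatenation -> Closed

1


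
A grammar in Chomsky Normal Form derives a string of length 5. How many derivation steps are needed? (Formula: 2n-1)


Chomsky Normal Form derivation:
String length n = 5
Each step either:
  - Splits a nonterminal into two (n-1 such steps)
  - Converts a nonterminal to terminal (n such steps)
Total = (n-1) + n = 2n - 1
= 2(5) - 1
= 10 - 1
= 9

9


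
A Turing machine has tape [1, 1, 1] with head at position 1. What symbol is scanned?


Tape: [1, 1, 1]
Positions: 0 1 2
Values:    1 1 1
Head at position 1
tape[1] = 1

1


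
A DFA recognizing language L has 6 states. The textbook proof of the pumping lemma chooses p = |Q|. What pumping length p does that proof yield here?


Pumping lemma for regular languages (standard proof):
Take p = |Q|, the number of DFA states.
Any string of length >= |Q| passes through |Q|+1 states while reading its first |Q| symbols,
so by pigeonhole some state repeats, giving the loop that can be pumped.
Here |Q| = 6
Therefore the proof uses p = 6

6


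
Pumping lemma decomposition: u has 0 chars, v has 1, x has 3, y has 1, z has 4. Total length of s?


|s| = |u| + |v| + |x| + |y| + |z|
= 0 + 1 + 3 + 1 + 4
= 1 + 3 + 5
= 4 + 5
= 9

9


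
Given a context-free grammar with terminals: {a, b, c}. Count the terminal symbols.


Terminal symbols: a, b, c
Counting each: a (#1), b (#2), c (#3)
Total = 3

3


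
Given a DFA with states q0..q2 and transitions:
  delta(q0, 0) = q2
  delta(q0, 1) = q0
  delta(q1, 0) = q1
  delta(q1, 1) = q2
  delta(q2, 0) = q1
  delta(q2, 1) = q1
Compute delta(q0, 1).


Looking up transition function:
delta(q0, 1) in the table
Row: q0, Column: 1
Result: q0

q0


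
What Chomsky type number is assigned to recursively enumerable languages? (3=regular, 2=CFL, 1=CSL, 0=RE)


Chomsky hierarchy levels:
  Type 3: Regular (DFA/NFA/regex)
  Type 2: Context-free (PDA)
  Type 1: Context-sensitive
  Type 0: Recursively enumerable (TM)
'recursively enumerable' corresponds to Type 0

0


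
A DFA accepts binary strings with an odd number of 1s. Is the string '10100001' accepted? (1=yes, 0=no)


DFA has 2 states: q_even (start, accept=no) and q_odd
Processing string '10100001' character by character:
  Position 0: read '1', 1-count=1 -> q_odd
  Position 1: read '0', 1-count=1 -> q_odd (no change)
  Position 2: read '1', 1-count=2 -> q_even
  Position 3: read '0', 1-count=2 -> q_even (no change)
  Position 4: read '0', 1-count=2 -> q_even (no change)
  Position 5: read '0', 1-count=2 -> q_even (no change)
  Position 6: read '0', 1-count=2 -> q_even (no change)
  Position 7: read '1', 1-count=3 -> q_odd
Final state: q_odd, total 1s = 3 (odd); the DFA requires an odd count -> accept

1


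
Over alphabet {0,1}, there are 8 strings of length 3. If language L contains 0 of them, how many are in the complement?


Alphabet: {0,1}
String length: 3
Total strings of length 3 = 2^3 = 8
Strings in L = 0
Complement = total - |L|
= 8 - 0
= 8

8


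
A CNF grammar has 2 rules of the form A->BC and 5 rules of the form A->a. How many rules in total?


CNF allows two rule forms:
  A -> BC (binary): 2 rules
  A -> a (terminal): 5 rules
Total = 2 + 5 = 7

7


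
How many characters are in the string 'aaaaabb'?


String: 'aaaaabb'
Counting characters:
  'a' appears 5 time(s)
  'b' appears 2 time(s)
Total length = 5 + 2 = 7

7


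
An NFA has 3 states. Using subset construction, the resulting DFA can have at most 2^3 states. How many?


NFA has 3 states
Subset construction: each DFA state = subset of NFA states
Maximum subsets = 2^3
2^3 = 8

8


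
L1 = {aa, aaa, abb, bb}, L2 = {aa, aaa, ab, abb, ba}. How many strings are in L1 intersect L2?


L1 = {aa, aaa, abb, bb}
L2 = {aa, aaa, ab, abb, ba}
Checking each string in L1 against L2:
  'aa': in L2? Yes
  'aaa': in L2? Yes
  'abb': in L2? Yes
  'bb': in L2? No
Intersection = {aa, aaa, abb}
|L1 ∩ L2| = 3

3


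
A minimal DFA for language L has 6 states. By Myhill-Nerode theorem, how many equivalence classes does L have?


Myhill-Nerode theorem:
Number of equivalence classes = number of states in minimal DFA
Minimal DFA states = 6
Therefore equivalence classes = 6

6


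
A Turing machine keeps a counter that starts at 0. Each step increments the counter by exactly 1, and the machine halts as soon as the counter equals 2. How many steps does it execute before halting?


Counter starts at 0. Counting sequence:
  Step 1: counter = 1
  Step 2: counter = 2
Counter reached 2 -> halt
Total steps = 2

2


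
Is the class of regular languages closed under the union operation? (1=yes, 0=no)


Regular languages are closed under:
- Union (DFA product construction)
- Intersection (DFA product construction)
- Complement (swap accept/reject states)
- Concatenation (NFA construction)
- Kleene star (NFA construction)
union is in this list
Therefore: closed

1


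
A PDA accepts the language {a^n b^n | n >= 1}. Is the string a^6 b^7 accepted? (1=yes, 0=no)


Language requires equal numbers of a's and b's
PDA pushes for each 'a', pops for each 'b'
Number of a's = 6
Number of b's = 7
6 != 7 -> Reject

0


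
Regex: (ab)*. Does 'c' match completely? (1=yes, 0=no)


Pattern: (ab)*
String: 'c'
Pattern requires: zero or more repetitions of 'ab'
Length 1 is odd -> cannot be (ab)* -> no match
Result: 0

0


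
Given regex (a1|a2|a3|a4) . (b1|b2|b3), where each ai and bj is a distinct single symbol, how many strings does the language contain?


First group: 4 alternatives
Second group: 3 alternatives
Concatenation: each choice from group 1 pairs with each from group 2
Total = 4 x 3 = 12

12


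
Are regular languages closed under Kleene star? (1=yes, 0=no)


Regular languages are closed under:
- Union (DFA product construction)
- Intersection (DFA product construction)
- Complement (swap accept/reject states)
- Concatenation (NFA construction)
- Kleene star (NFA construction)
Kleene star is in this list
Therefore: closed

1


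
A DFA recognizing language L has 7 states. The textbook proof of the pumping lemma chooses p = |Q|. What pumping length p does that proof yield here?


Pumping lemma for regular languages (standard proof):
Take p = |Q|, the number of DFA states.
Any string of length >= |Q| passes through |Q|+1 states while reading its first |Q| symbols,
so by pigeonhole some state repeats, giving the loop that can be pumped.
Here |Q| = 7
Therefore the proof uses p = 7

7


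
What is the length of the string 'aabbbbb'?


String: 'aabbbbb'
Counting characters:
  'a' appears 2 time(s)
  'b' appears 5 time(s)
Total length = 2 + 5 = 7

7


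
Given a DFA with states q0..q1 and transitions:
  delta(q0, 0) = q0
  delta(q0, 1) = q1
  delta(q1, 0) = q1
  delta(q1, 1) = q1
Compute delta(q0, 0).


Looking up transition function:
delta(q0, 0) in the table
Row: q0, Column: 0
Result: q0

q0


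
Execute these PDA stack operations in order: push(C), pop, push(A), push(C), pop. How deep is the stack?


Tracing stack operations:
  push(C) -> stack = [C], depth=1
  pop -> removed C, stack = [], depth=0
  push(A) -> stack = [A], depth=1
  push(C) -> stack = [A,C], depth=2
  pop -> removed C, stack = [A], depth=1
Final depth = 1

1


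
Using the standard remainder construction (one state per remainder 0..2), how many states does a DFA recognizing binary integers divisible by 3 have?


Divisibility by 3 is tracked via the remainder mod 3: 0, 1, ..., 2
The construction assigns one state to each remainder
Number of remainders = 3

3


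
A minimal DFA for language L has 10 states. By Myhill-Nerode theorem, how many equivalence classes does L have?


Myhill-Nerode theorem:
Number of equivalence classes = number of states in minimal DFA
Minimal DFA states = 10
Therefore equivalence classes = 10

10


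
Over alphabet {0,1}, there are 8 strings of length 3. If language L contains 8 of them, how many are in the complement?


Alphabet: {0,1}
String length: 3
Total strings of length 3 = 2^3 = 8
Strings in L = 8
Complement = total - |L|
= 8 - 8
= 0

0


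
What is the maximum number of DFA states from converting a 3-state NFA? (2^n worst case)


NFA has 3 states
Subset construction: each DFA state = subset of NFA states
Maximum subsets = 2^3
2^3 = 8

8


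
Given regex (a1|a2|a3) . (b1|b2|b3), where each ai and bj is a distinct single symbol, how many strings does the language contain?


First group: 3 alternatives
Second group: 3 alternatives
Concatenation: each choice from group 1 pairs with each from group 2
Total = 3 x 3 = 9

9


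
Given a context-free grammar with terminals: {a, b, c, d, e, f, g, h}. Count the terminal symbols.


Terminal symbols: a, b, c, d, e, f, g, h
Counting each: a (#1), b (#2), c (#3), d (#4), e (#5), f (#6), g (#7), h (#8)
Total = 8

8


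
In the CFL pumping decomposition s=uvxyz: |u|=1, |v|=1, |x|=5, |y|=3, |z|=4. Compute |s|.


|s| = |u| + |v| + |x| + |y| + |z|
= 1 + 1 + 5 + 3 + 4
= 2 + 5 + 7
= 7 + 7
= 14

14


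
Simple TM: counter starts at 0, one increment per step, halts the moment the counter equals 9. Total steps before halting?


Counter starts at 0. Counting sequence:
  Step 1: counter = 1
  Step 2: counter = 2
  Step 3: counter = 3
  Step 4: counter = 4
  Step 5: counter = 5
  Step 6: counter = 6
  ...
  Step 9: counter = 9
Counter reached 9 -> halt
Total steps = 9

9


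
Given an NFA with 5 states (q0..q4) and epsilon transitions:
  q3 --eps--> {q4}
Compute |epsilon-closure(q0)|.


Starting from q0
Initialize closure = {q0}
q0 has no outgoing epsilon transitions -> nothing to add
Final closure: {q0}
Size = 1

1


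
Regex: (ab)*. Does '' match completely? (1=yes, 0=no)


Pattern: (ab)*
String: ''
Pattern requires: zero or more repetitions of 'ab'
Pairs: []
All pairs are 'ab'? Yes
Result: 1

1


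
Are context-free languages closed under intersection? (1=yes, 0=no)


CFL closure properties:
  Closed under: union, concatenation, Kleene star
  NOT closed under: intersection, complement
Operation 'intersection' is in not-closed list -> No (not closed)

0


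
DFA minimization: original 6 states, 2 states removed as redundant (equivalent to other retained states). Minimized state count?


Original DFA: 6 states
Redundant states removed: 2
Minimized states = original - removed
= 6 - 2
= 4

4


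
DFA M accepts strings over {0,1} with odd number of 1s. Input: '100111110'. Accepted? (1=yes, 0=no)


DFA has 2 states: q_even (start, accept=no) and q_odd
Processing string '100111110' character by character:
  Position 0: read '1', 1-count=1 -> q_odd
  Position 1: read '0', 1-count=1 -> q_odd (no change)
  Position 2: read '0', 1-count=1 -> q_odd (no change)
  Position 3: read '1', 1-count=2 -> q_even
  Position 4: read '1', 1-count=3 -> q_odd
  Position 5: read '1', 1-count=4 -> q_even
  Position 6: read '1', 1-count=5 -> q_odd
  Position 7: read '1', 1-count=6 -> q_even
  Position 8: read '0', 1-count=6 -> q_even (no change)
Final state: q_even, total 1s = 6 (even); the DFA requires an odd count -> reject

0


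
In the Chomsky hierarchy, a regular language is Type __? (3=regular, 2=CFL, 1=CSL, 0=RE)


Chomsky hierarchy levels:
  Type 3: Regular (DFA/NFA/regex)
  Type 2: Context-free (PDA)
  Type 1: Context-sensitive
  Type 0: Recursively enumerable (TM)
'regular' corresponds to Type 3

3


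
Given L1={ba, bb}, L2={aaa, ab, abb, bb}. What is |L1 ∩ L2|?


L1 = {ba, bb}
L2 = {aaa, ab, abb, bb}
Checking each string in L1 against L2:
  'ba': in L2? No
  'bb': in L2? Yes
Intersection = {bb}
|L1 ∩ L2| = 1

1


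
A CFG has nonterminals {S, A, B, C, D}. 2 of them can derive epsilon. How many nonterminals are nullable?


Nonterminals: {S, A, B, C, D}
A nonterminal is nullable if it can derive epsilon
Counting nullable nonterminals: 2
Total nullable = 2

2


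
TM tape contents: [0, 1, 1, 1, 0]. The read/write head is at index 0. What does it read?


Tape: [0, 1, 1, 1, 0]
Positions: 0 1 2 3 4
Values:    0 1 1 1 0
Head at position 0
tape[0] = 0

0


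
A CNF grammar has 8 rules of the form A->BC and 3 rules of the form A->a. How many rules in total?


CNF allows two rule forms:
  A -> BC (binary): 8 rules
  A -> a (terminal): 3 rules
Total = 8 + 3 = 11

11


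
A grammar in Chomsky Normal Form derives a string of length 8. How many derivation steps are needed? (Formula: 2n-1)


Chomsky Normal Form derivation:
String length n = 8
Each step either:
  - Splits a nonterminal into two (n-1 such steps)
  - Converts a nonterminal to terminal (n such steps)
Total = (n-1) + n = 2n - 1
= 2(8) - 1
= 16 - 1
= 15

15


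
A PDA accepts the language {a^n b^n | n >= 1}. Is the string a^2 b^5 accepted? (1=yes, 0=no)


Language requires equal numbers of a's and b's
PDA pushes for each 'a', pops for each 'b'
Number of a's = 2
Number of b's = 5
2 != 5 -> Reject

0


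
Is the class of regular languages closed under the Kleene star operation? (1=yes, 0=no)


Regular languages are closed under:
- Union (DFA product construction)
- Intersection (DFA product construction)
- Complement (swap accept/reject states)
- Concatenation (NFA construction)
- Kleene star (NFA construction)
Kleene star is in this list
Therefore: closed

1


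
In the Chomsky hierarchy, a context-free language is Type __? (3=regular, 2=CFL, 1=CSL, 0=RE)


Chomsky hierarchy levels:
  Type 3: Regular (DFA/NFA/regex)
  Type 2: Context-free (PDA)
  Type 1: Context-sensitive
  Type 0: Recursively enumerable (TM)
'context-free' corresponds to Type 2

2


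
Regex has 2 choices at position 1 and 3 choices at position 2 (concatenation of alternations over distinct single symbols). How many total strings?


First group: 2 alternatives
Second group: 3 alternatives
Concatenation: each choice from group 1 pairs with each from group 2
Total = 2 x 3 = 6

6


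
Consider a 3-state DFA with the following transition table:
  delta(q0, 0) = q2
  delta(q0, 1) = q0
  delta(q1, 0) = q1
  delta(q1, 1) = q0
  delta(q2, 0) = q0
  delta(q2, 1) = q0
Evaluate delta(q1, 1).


Looking up transition function:
delta(q1, 1) in the table
Row: q1, Column: 1
Result: q0

q0


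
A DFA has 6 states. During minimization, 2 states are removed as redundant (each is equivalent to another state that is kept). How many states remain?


Original DFA: 6 states
Redundant states removed: 2
Minimized states = original - removed
= 6 - 2
= 4

4


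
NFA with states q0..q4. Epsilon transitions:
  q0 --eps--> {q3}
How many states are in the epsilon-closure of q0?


Starting from q0
Initialize closure = {q0}
Follow epsilon from q0 -> add q3
Final closure: {q0, q3}
Size = 2

2


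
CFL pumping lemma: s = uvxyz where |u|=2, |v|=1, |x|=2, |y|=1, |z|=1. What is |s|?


|s| = |u| + |v| + |x| + |y| + |z|
= 2 + 1 + 2 + 1 + 1
= 3 + 2 + 2
= 5 + 2
= 7

7


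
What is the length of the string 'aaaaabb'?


String: 'aaaaabb'
Counting characters:
  'a' appears 5 time(s)
  'b' appears 2 time(s)
Total length = 5 + 2 = 7

7


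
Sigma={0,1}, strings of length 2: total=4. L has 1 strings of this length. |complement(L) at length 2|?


Alphabet: {0,1}
String length: 2
Total strings of length 2 = 2^2 = 4
Strings in L = 1
Complement = total - |L|
= 4 - 1
= 3

3


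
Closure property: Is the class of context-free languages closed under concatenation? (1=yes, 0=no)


CFL closure properties:
  Closed under: union, concatenation, Kleene star
  NOT closed under: intersection, complement
Operation 'concatenation' is in closed list -> Yes (closed)

1


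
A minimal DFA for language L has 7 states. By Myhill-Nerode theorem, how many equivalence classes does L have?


Myhill-Nerode theorem:
Number of equivalence classes = number of states in minimal DFA
Minimal DFA states = 7
Therefore equivalence classes = 7

7


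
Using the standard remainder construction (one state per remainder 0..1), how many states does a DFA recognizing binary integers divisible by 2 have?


Divisibility by 2 is tracked via the remainder mod 2: 0, 1, ..., 1
The construction assigns one state to each remainder
Number of remainders = 2

2


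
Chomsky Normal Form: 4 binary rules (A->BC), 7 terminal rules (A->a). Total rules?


CNF allows two rule forms:
  A -> BC (binary): 4 rules
  A -> a (terminal): 7 rules
Total = 4 + 7 = 11

11


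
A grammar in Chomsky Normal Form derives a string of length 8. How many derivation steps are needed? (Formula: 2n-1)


Chomsky Normal Form derivation:
String length n = 8
Each step either:
  - Splits a nonterminal into two (n-1 such steps)
  - Converts a nonterminal to terminal (n such steps)
Total = (n-1) + n = 2n - 1
= 2(8) - 1
= 16 - 1
= 15

15


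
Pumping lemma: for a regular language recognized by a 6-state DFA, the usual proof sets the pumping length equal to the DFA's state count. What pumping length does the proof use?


Pumping lemma for regular languages (standard proof):
Take p = |Q|, the number of DFA states.
Any string of length >= |Q| passes through |Q|+1 states while reading its first |Q| symbols,
so by pigeonhole some state repeats, giving the loop that can be pumped.
Here |Q| = 6
Therefore the proof uses p = 6

6


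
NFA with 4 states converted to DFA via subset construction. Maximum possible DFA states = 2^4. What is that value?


NFA has 4 states
Subset construction: each DFA state = subset of NFA states
Maximum subsets = 2^4
2^4 = 16

16


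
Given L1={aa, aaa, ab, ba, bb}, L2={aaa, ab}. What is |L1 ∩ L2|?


L1 = {aa, aaa, ab, ba, bb}
L2 = {aaa, ab}
Checking each string in L1 against L2:
  'aa': in L2? No
  'aaa': in L2? Yes
  'ab': in L2? Yes
  'ba': in L2? No
  'bb': in L2? No
Intersection = {aaa, ab}
|L1 ∩ L2| = 2

2


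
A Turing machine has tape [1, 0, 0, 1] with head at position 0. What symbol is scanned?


Tape: [1, 0, 0, 1]
Positions: 0 1 2 3
Values:    1 0 0 1
Head at position 0
tape[0] = 1

1


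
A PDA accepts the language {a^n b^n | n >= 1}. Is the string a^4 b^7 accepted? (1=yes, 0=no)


Language requires equal numbers of a's and b's
PDA pushes for each 'a', pops for each 'b'
Number of a's = 4
Number of b's = 7
4 != 7 -> Reject

0


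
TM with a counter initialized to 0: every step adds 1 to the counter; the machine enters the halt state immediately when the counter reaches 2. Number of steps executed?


Counter starts at 0. Counting sequence:
  Step 1: counter = 1
  Step 2: counter = 2
Counter reached 2 -> halt
Total steps = 2

2


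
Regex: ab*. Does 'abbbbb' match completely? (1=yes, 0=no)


Pattern: ab*
String: 'abbbbb'
Pattern requires: exactly one 'a' followed by zero or more 'b's
First char is 'a' -> OK
Rest 'bbbbb': all b's? Yes
Result: 1

1


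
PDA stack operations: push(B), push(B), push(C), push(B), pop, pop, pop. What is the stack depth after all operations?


Tracing stack operations:
  push(B) -> stack = [B], depth=1
  push(B) -> stack = [B,B], depth=2
  push(C) -> stack = [B,B,C], depth=3
  push(B) -> stack = [B,B,C,B], depth=4
  pop -> removed B, stack = [B,B,C], depth=3
  pop -> removed C, stack = [B,B], depth=2
  pop -> removed B, stack = [B], depth=1
Final depth = 1

1


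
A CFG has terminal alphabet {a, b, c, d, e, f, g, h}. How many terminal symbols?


Terminal symbols: a, b, c, d, e, f, g, h
Counting each: a (#1), b (#2), c (#3), d (#4), e (#5), f (#6), g (#7), h (#8)
Total = 8

8


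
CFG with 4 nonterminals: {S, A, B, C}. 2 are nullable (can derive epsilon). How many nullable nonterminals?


Nonterminals: {S, A, B, C}
A nonterminal is nullable if it can derive epsilon
Counting nullable nonterminals: 2
Total nullable = 2

2


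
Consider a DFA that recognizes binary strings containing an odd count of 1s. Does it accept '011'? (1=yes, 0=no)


DFA has 2 states: q_even (start, accept=no) and q_odd
Processing string '011' character by character:
  Position 0: read '0', 1-count=0 -> q_even (no change)
  Position 1: read '1', 1-count=1 -> q_odd
  Position 2: read '1', 1-count=2 -> q_even
Final state: q_even, total 1s = 2 (even); the DFA requires an odd count -> reject

0


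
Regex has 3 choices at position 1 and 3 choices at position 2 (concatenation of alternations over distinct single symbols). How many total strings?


First group: 3 alternatives
Second group: 3 alternatives
Concatenation: each choice from group 1 pairs with each from group 2
Total = 3 x 3 = 9

9


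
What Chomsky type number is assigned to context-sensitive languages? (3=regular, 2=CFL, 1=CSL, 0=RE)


Chomsky hierarchy levels:
  Type 3: Regular (DFA/NFA/regex)
  Type 2: Context-free (PDA)
  Type 1: Context-sensitive
  Type 0: Recursively enumerable (TM)
'context-sensitive' corresponds to Type 1

1


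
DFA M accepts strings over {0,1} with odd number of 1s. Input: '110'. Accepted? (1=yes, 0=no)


DFA has 2 states: q_even (start, accept=no) and q_odd
Processing string '110' character by character:
  Position 0: read '1', 1-count=1 -> q_odd
  Position 1: read '1', 1-count=2 -> q_even
  Position 2: read '0', 1-count=2 -> q_even (no change)
Final state: q_even, total 1s = 2 (even); the DFA requires an odd count -> reject

0


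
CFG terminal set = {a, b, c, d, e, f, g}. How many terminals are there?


Terminal symbols: a, b, c, d, e, f, g
Counting each: a (#1), b (#2), c (#3), d (#4), e (#5), f (#6), g (#7)
Total = 7

7


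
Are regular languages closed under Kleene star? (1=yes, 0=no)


Regular languages are closed under:
- Union (DFA product construction)
- Intersection (DFA product construction)
- Complement (swap accept/reject states)
- Concatenation (NFA construction)
- Kleene star (NFA construction)
Kleene star is in this list
Therefore: closed

1


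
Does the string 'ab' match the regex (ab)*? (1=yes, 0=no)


Pattern: (ab)*
String: 'ab'
Pattern requires: zero or more repetitions of 'ab'
Pairs: ['ab']
All pairs are 'ab'? Yes
Result: 1

1


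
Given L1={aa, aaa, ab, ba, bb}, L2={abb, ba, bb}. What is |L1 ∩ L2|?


L1 = {aa, aaa, ab, ba, bb}
L2 = {abb, ba, bb}
Checking each string in L1 against L2:
  'aa': in L2? No
  'aaa': in L2? No
  'ab': in L2? No
  'ba': in L2? Yes
  'bb': in L2? Yes
Intersection = {ba, bb}
|L1 ∩ L2| = 2

2


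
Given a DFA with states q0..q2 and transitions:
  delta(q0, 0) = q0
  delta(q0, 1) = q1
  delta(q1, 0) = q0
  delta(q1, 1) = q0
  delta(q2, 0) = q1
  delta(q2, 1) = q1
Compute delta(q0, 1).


Looking up transition function:
delta(q0, 1) in the table
Row: q0, Column: 1
Result: q1

q1


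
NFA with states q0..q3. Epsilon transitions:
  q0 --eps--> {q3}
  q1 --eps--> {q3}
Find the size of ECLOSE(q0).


Starting from q0
Initialize closure = {q0}
Follow epsilon from q0 -> add q3
Final closure: {q0, q3}
Size = 2

2


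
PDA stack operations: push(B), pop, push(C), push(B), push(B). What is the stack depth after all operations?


Tracing stack operations:
  push(B) -> stack = [B], depth=1
  pop -> removed B, stack = [], depth=0
  push(C) -> stack = [C], depth=1
  push(B) -> stack = [C,B], depth=2
  push(B) -> stack = [C,B,B], depth=3
Final depth = 3

3


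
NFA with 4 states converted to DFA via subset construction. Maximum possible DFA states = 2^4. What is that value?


NFA has 4 states
Subset construction: each DFA state = subset of NFA states
Maximum subsets = 2^4
2^4 = 16

16


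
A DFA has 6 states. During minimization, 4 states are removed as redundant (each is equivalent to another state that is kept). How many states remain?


Original DFA: 6 states
Redundant states removed: 4
Minimized states = original - removed
= 6 - 4
= 2

2


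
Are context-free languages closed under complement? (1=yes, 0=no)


CFL closure properties:
  Closed under: union, concatenation, Kleene star
  NOT closed under: intersection, complement
Operation 'complement' is in not-closed list -> No (not closed)

0


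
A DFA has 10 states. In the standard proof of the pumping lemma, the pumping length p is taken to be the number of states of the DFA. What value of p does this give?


Pumping lemma for regular languages (standard proof):
Take p = |Q|, the number of DFA states.
Any string of length >= |Q| passes through |Q|+1 states while reading its first |Q| symbols,
so by pigeonhole some state repeats, giving the loop that can be pumped.
Here |Q| = 10
Therefore the proof uses p = 10

10


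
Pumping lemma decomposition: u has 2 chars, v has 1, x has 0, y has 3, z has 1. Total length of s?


|s| = |u| + |v| + |x| + |y| + |z|
= 2 + 1 + 0 + 3 + 1
= 3 + 0 + 4
= 3 + 4
= 7

7


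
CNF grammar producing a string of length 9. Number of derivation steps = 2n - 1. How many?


Chomsky Normal Form derivation:
String length n = 9
Each step either:
  - Splits a nonterminal into two (n-1 such steps)
  - Converts a nonterminal to terminal (n such steps)
Total = (n-1) + n = 2n - 1
= 2(9) - 1
= 18 - 1
= 17

17


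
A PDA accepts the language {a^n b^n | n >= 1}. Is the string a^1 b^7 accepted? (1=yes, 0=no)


Language requires equal numbers of a's and b's
PDA pushes for each 'a', pops for each 'b'
Number of a's = 1
Number of b's = 7
1 != 7 -> Reject

0


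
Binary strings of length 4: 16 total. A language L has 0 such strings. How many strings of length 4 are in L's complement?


Alphabet: {0,1}
String length: 4
Total strings of length 4 = 2^4 = 16
Strings in L = 0
Complement = total - |L|
= 16 - 0
= 16

16


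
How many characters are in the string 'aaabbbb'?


String: 'aaabbbb'
Counting characters:
  'a' appears 3 time(s)
  'b' appears 4 time(s)
Total length = 3 + 4 = 7

7


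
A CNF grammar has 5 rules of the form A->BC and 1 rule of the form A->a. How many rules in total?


CNF allows two rule forms:
  A -> BC (binary): 5 rules
  A -> a (terminal): 1 rule
Total = 5 + 1 = 6

6


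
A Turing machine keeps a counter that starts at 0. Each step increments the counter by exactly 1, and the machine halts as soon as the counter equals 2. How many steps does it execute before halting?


Counter starts at 0. Counting sequence:
  Step 1: counter = 1
  Step 2: counter = 2
Counter reached 2 -> halt
Total steps = 2

2


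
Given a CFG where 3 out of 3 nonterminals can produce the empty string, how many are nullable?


Nonterminals: {S, A, B}
A nonterminal is nullable if it can derive epsilon
Counting nullable nonterminals: 3
Total nullable = 3

3


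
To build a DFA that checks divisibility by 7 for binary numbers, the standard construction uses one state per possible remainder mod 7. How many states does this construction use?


Divisibility by 7 is tracked via the remainder mod 7: 0, 1, ..., 6
The construction assigns one state to each remainder
Number of remainders = 7

7


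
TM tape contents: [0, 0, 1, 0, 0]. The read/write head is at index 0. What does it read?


Tape: [0, 0, 1, 0, 0]
Positions: 0 1 2 3 4
Values:    0 0 1 0 0
Head at position 0
tape[0] = 0

0


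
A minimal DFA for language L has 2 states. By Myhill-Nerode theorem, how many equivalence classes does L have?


Myhill-Nerode theorem:
Number of equivalence classes = number of states in minimal DFA
Minimal DFA states = 2
Therefore equivalence classes = 2

2


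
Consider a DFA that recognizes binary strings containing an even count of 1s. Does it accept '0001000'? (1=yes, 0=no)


DFA has 2 states: q_even (start, accept=yes) and q_odd
Processing string '0001000' character by character:
  Position 0: read '0', 1-count=0 -> q_even (no change)
  Position 1: read '0', 1-count=0 -> q_even (no change)
  Position 2: read '0', 1-count=0 -> q_even (no change)
  Position 3: read '1', 1-count=1 -> q_odd
  Position 4: read '0', 1-count=1 -> q_odd (no change)
  Position 5: read '0', 1-count=1 -> q_odd (no change)
  Position 6: read '0', 1-count=1 -> q_odd (no change)
Final state: q_odd, total 1s = 1 (odd); the DFA requires an even count -> reject

0


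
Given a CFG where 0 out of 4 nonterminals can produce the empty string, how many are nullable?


Nonterminals: {S, A, B, C}
A nonterminal is nullable if it can derive epsilon
Counting nullable nonterminals: 0
Total nullable = 0

0


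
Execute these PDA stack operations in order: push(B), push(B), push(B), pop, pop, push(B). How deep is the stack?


Tracing stack operations:
  push(B) -> stack = [B], depth=1
  push(B) -> stack = [B,B], depth=2
  push(B) -> stack = [B,B,B], depth=3
  pop -> removed B, stack = [B,B], depth=2
  pop -> removed B, stack = [B], depth=1
  push(B) -> stack = [B,B], depth=2
Final depth = 2

2


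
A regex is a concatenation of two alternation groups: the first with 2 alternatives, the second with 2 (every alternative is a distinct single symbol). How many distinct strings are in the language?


First group: 2 alternatives
Second group: 2 alternatives
Concatenation: each choice from group 1 pairs with each from group 2
Total = 2 x 2 = 4

4


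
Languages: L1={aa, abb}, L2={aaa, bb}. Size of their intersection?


L1 = {aa, abb}
L2 = {aaa, bb}
Checking each string in L1 against L2:
  'aa': in L2? No
  'abb': in L2? No
Intersection = {}
|L1 ∩ L2| = 0

0


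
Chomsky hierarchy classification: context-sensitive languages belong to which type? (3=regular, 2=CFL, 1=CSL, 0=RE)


Chomsky hierarchy levels:
  Type 3: Regular (DFA/NFA/regex)
  Type 2: Context-free (PDA)
  Type 1: Context-sensitive
  Type 0: Recursively enumerable (TM)
'context-sensitive' corresponds to Type 1

1


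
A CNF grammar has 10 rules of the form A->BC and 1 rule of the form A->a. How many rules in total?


CNF allows two rule forms:
  A -> BC (binary): 10 rules
  A -> a (terminal): 1 rule
Total = 10 + 1 = 11

11


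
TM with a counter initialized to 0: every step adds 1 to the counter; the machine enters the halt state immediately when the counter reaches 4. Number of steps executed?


Counter starts at 0. Counting sequence:
  Step 1: counter = 1
  Step 2: counter = 2
  Step 3: counter = 3
  Step 4: counter = 4
Counter reached 4 -> halt
Total steps = 4

4


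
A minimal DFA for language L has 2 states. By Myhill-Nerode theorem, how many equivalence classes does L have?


Myhill-Nerode theorem:
Number of equivalence classes = number of states in minimal DFA
Minimal DFA states = 2
Therefore equivalence classes = 2

2
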